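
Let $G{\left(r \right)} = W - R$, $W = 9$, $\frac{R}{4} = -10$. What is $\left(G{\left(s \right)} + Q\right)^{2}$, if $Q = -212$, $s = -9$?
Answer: $26569$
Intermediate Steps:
$R = -40$ ($R = 4 \left(-10\right) = -40$)
$G{\left(r \right)} = 49$ ($G{\left(r \right)} = 9 - -40 = 9 + 40 = 49$)
$\left(G{\left(s \right)} + Q\right)^{2} = \left(49 - 212\right)^{2} = \left(-163\right)^{2} = 26569$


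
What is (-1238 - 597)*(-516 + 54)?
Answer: 847770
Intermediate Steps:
(-1238 - 597)*(-516 + 54) = -1835*(-462) = 847770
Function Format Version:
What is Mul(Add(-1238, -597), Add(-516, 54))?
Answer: 847770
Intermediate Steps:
Mul(Add(-1238, -597), Add(-516, 54)) = Mul(-1835, -462) = 847770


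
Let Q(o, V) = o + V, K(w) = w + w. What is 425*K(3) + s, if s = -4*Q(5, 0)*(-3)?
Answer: 2610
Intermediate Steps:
K(w) = 2*w
Q(o, V) = V + o
s = 60 (s = -4*(0 + 5)*(-3) = -4*5*(-3) = -20*(-3) = 60)
425*K(3) + s = 425*(2*3) + 60 = 425*6 + 60 = 2550 + 60 = 2610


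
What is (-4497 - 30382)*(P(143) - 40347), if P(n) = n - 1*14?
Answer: 1402763622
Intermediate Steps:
P(n) = -14 + n (P(n) = n - 14 = -14 + n)
(-4497 - 30382)*(P(143) - 40347) = (-4497 - 30382)*((-14 + 143) - 40347) = -34879*(129 - 40347) = -34879*(-40218) = 1402763622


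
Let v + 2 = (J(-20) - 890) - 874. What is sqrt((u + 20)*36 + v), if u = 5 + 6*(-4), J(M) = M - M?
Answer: I*sqrt(1730) ≈ 41.593*I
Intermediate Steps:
J(M) = 0
u = -19 (u = 5 - 24 = -19)
v = -1766 (v = -2 + ((0 - 890) - 874) = -2 + (-890 - 874) = -2 - 1764 = -1766)
sqrt((u + 20)*36 + v) = sqrt((-19 + 20)*36 - 1766) = sqrt(1*36 - 1766) = sqrt(36 - 1766) = sqrt(-1730) = I*sqrt(1730)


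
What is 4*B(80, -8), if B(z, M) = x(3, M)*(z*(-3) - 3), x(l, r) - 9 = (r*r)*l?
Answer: -195372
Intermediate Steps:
x(l, r) = 9 + l*r² (x(l, r) = 9 + (r*r)*l = 9 + r²*l = 9 + l*r²)
B(z, M) = (-3 - 3*z)*(9 + 3*M²) (B(z, M) = (9 + 3*M²)*(z*(-3) - 3) = (9 + 3*M²)*(-3*z - 3) = (9 + 3*M²)*(-3 - 3*z) = (-3 - 3*z)*(9 + 3*M²))
4*B(80, -8) = 4*(-9*(1 + 80)*(3 + (-8)²)) = 4*(-9*81*(3 + 64)) = 4*(-9*81*67) = 4*(-48843) = -195372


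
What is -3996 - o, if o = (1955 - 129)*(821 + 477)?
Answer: -2374144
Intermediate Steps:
o = 2370148 (o = 1826*1298 = 2370148)
-3996 - o = -3996 - 1*2370148 = -3996 - 2370148 = -2374144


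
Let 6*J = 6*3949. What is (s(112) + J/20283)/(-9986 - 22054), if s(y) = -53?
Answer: 107105/64986732 ≈ 0.0016481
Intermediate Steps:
J = 3949 (J = (6*3949)/6 = (⅙)*23694 = 3949)
(s(112) + J/20283)/(-9986 - 22054) = (-53 + 3949/20283)/(-9986 - 22054) = (-53 + 3949*(1/20283))/(-32040) = (-53 + 3949/20283)*(-1/32040) = -1071050/20283*(-1/32040) = 107105/64986732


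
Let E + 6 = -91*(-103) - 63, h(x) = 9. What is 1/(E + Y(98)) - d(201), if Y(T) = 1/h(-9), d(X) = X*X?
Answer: -3383058528/83737 ≈ -40401.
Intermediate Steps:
d(X) = X²
Y(T) = ⅑ (Y(T) = 1/9 = ⅑)
E = 9304 (E = -6 + (-91*(-103) - 63) = -6 + (9373 - 63) = -6 + 9310 = 9304)
1/(E + Y(98)) - d(201) = 1/(9304 + ⅑) - 1*201² = 1/(83737/9) - 1*40401 = 9/83737 - 40401 = -3383058528/83737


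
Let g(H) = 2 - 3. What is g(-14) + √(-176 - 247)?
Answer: -1 + 3*I*√47 ≈ -1.0 + 20.567*I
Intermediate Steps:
g(H) = -1
g(-14) + √(-176 - 247) = -1 + √(-176 - 247) = -1 + √(-423) = -1 + 3*I*√47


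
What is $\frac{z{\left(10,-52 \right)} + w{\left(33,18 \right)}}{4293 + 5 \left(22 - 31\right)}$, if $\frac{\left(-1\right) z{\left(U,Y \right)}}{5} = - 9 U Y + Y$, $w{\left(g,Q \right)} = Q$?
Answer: $- \frac{11561}{2124} \approx -5.443$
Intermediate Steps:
$z{\left(U,Y \right)} = - 5 Y + 45 U Y$ ($z{\left(U,Y \right)} = - 5 \left(- 9 U Y + Y\right) = - 5 \left(Y - 9 U Y\right) = - 5 Y + 45 U Y$)
$\frac{z{\left(10,-52 \right)} + w{\left(33,18 \right)}}{4293 + 5 \left(22 - 31\right)} = \frac{5 \left(-52\right) \left(-1 + 9 \cdot 10\right) + 18}{4293 + 5 \left(22 - 31\right)} = \frac{5 \left(-52\right) \left(-1 + 90\right) + 18}{4293 + 5 \left(-9\right)} = \frac{5 \left(-52\right) 89 + 18}{4293 - 45} = \frac{-23140 + 18}{4248} = \left(-23122\right) \frac{1}{4248} = - \frac{11561}{2124}$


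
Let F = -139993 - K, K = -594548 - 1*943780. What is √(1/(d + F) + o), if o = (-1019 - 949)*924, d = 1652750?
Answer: I*√16928001112892560115/3051085 ≈ 1348.5*I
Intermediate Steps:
K = -1538328 (K = -594548 - 943780 = -1538328)
F = 1398335 (F = -139993 - 1*(-1538328) = -139993 + 1538328 = 1398335)
o = -1818432 (o = -1968*924 = -1818432)
√(1/(d + F) + o) = √(1/(1652750 + 1398335) - 1818432) = √(1/3051085 - 1818432) = √(-5548190598719/3051085) = I*√16928001112892560115/3051085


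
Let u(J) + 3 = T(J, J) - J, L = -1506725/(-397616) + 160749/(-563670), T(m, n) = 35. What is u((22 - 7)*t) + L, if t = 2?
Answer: 68534873767/12451345040 ≈ 5.5042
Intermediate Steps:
L = 43632183687/12451345040 (L = -1506725*(-1/397616) + 160749*(-1/563670) = 1506725/397616 - 17861/62630 = 43632183687/12451345040 ≈ 3.5042)
u(J) = 32 - J (u(J) = -3 + (35 - J) = 32 - J)
u((22 - 7)*t) + L = (32 - (22 - 7)*2) + 43632183687/12451345040 = (32 - 15*2) + 43632183687/12451345040 = (32 - 1*30) + 43632183687/12451345040 = (32 - 30) + 43632183687/12451345040 = 2 + 43632183687/12451345040 = 68534873767/12451345040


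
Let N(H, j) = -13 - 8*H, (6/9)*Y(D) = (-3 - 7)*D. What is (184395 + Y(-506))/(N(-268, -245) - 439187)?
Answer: -191985/437056 ≈ -0.43927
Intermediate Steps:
Y(D) = -15*D (Y(D) = 3*((-3 - 7)*D)/2 = 3*(-10*D)/2 = -15*D)
(184395 + Y(-506))/(N(-268, -245) - 439187) = (184395 - 15*(-506))/((-13 - 8*(-268)) - 439187) = (184395 + 7590)/((-13 + 2144) - 439187) = 191985/(2131 - 439187) = 191985/(-437056) = 191985*(-1/437056) = -191985/437056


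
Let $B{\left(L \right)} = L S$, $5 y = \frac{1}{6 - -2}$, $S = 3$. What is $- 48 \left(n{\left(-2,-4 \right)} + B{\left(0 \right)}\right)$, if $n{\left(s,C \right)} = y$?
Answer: $- \frac{6}{5} \approx -1.2$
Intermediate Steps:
$y = \frac{1}{40}$ ($y = \frac{1}{5 \left(6 - -2\right)} = \frac{1}{5 \left(6 + 2\right)} = \frac{1}{5 \cdot 8} = \frac{1}{5} \cdot \frac{1}{8} = \frac{1}{40} \approx 0.025$)
$n{\left(s,C \right)} = \frac{1}{40}$
$B{\left(L \right)} = 3 L$ ($B{\left(L \right)} = L 3 = 3 L$)
$- 48 \left(n{\left(-2,-4 \right)} + B{\left(0 \right)}\right) = - 48 \left(\frac{1}{40} + 3 \cdot 0\right) = - 48 \left(\frac{1}{40} + 0\right) = \left(-48\right) \frac{1}{40} = - \frac{6}{5}$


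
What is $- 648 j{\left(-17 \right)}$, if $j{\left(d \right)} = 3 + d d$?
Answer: $-189216$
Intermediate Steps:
$j{\left(d \right)} = 3 + d^{2}$
$- 648 j{\left(-17 \right)} = - 648 \left(3 + \left(-17\right)^{2}\right) = - 648 \left(3 + 289\right) = \left(-648\right) 292 = -189216$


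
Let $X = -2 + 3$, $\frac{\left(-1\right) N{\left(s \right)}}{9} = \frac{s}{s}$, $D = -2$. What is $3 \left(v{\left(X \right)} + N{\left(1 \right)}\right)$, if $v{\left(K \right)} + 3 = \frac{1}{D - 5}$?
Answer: $- \frac{255}{7} \approx -36.429$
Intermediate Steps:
$N{\left(s \right)} = -9$ ($N{\left(s \right)} = - 9 \frac{s}{s} = \left(-9\right) 1 = -9$)
$X = 1$
$v{\left(K \right)} = - \frac{22}{7}$ ($v{\left(K \right)} = -3 + \frac{1}{-2 - 5} = -3 + \frac{1}{-7} = -3 - \frac{1}{7} = - \frac{22}{7}$)
$3 \left(v{\left(X \right)} + N{\left(1 \right)}\right) = 3 \left(- \frac{22}{7} - 9\right) = 3 \left(- \frac{85}{7}\right) = - \frac{255}{7}$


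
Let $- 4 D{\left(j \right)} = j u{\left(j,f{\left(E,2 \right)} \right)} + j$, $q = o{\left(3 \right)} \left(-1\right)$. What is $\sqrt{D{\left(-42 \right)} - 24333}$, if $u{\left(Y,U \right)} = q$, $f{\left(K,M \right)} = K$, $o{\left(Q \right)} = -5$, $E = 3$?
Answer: $i \sqrt{24270} \approx 155.79 i$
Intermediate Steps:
$q = 5$ ($q = \left(-5\right) \left(-1\right) = 5$)
$u{\left(Y,U \right)} = 5$
$D{\left(j \right)} = - \frac{3 j}{2}$ ($D{\left(j \right)} = - \frac{j 5 + j}{4} = - \frac{5 j + j}{4} = - \frac{6 j}{4} = - \frac{3 j}{2}$)
$\sqrt{D{\left(-42 \right)} - 24333} = \sqrt{\left(- \frac{3}{2}\right) \left(-42\right) - 24333} = \sqrt{63 - 24333} = \sqrt{-24270} = i \sqrt{24270}$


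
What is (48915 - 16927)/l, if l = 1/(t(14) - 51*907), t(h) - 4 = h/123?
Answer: -181983090740/123 ≈ -1.4795e+9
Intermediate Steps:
t(h) = 4 + h/123
l = -123/5689105 (l = 1/((4 + (1/123)*14) - 51*907) = 1/((4 + 14/123) - 46257) = 1/(506/123 - 46257) = 1/(-5689105/123) = -123/5689105 ≈ -2.1620e-5)
(48915 - 16927)/l = (48915 - 16927)/(-123/5689105) = 31988*(-5689105/123) = -181983090740/123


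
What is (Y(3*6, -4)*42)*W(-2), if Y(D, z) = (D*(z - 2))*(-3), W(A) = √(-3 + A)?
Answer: 13608*I*√5 ≈ 30428.0*I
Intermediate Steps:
Y(D, z) = -3*D*(-2 + z) (Y(D, z) = (D*(-2 + z))*(-3) = -3*D*(-2 + z))
(Y(3*6, -4)*42)*W(-2) = ((3*(3*6)*(2 - 1*(-4)))*42)*√(-3 - 2) = ((3*18*(2 + 4))*42)*√(-5) = ((3*18*6)*42)*(I*√5) = (324*42)*(I*√5) = 13608*(I*√5) = 13608*I*√5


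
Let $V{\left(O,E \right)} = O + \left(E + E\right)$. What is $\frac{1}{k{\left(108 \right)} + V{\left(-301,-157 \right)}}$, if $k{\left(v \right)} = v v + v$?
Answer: $\frac{1}{11157} \approx 8.963 \cdot 10^{-5}$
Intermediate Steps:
$V{\left(O,E \right)} = O + 2 E$
$k{\left(v \right)} = v + v^{2}$ ($k{\left(v \right)} = v^{2} + v = v + v^{2}$)
$\frac{1}{k{\left(108 \right)} + V{\left(-301,-157 \right)}} = \frac{1}{108 \left(1 + 108\right) + \left(-301 + 2 \left(-157\right)\right)} = \frac{1}{108 \cdot 109 - 615} = \frac{1}{11772 - 615} = \frac{1}{11157}$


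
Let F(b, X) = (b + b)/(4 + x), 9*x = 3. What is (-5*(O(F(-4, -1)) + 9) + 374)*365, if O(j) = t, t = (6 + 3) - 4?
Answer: 110960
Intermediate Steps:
x = ⅓ (x = (⅑)*3 = ⅓ ≈ 0.33333)
t = 5 (t = 9 - 4 = 5)
F(b, X) = 6*b/13 (F(b, X) = (b + b)/(4 + ⅓) = (2*b)/(13/3) = (2*b)*(3/13) = 6*b/13)
O(j) = 5
(-5*(O(F(-4, -1)) + 9) + 374)*365 = (-5*(5 + 9) + 374)*365 = (-5*14 + 374)*365 = (-70 + 374)*365 = 304*365 = 110960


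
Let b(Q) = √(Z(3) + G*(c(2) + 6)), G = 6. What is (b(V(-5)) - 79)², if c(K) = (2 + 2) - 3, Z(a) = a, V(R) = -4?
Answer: 6286 - 474*√5 ≈ 5226.1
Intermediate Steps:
c(K) = 1 (c(K) = 4 - 3 = 1)
b(Q) = 3*√5 (b(Q) = √(3 + 6*(1 + 6)) = √(3 + 6*7) = √(3 + 42) = √45 = 3*√5)
(b(V(-5)) - 79)² = (3*√5 - 79)² = (-79 + 3*√5)²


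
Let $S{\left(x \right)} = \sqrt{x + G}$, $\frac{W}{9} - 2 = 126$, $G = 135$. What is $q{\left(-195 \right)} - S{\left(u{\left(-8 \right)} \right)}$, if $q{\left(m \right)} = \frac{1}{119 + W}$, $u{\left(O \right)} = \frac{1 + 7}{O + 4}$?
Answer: $\frac{1}{1271} - \sqrt{133} \approx -11.532$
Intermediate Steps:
$W = 1152$ ($W = 18 + 9 \cdot 126 = 18 + 1134 = 1152$)
$u{\left(O \right)} = \frac{8}{4 + O}$
$S{\left(x \right)} = \sqrt{135 + x}$ ($S{\left(x \right)} = \sqrt{x + 135} = \sqrt{135 + x}$)
$q{\left(m \right)} = \frac{1}{1271}$ ($q{\left(m \right)} = \frac{1}{119 + 1152} = \frac{1}{1271}$)
$q{\left(-195 \right)} - S{\left(u{\left(-8 \right)} \right)} = \frac{1}{1271} - \sqrt{135 + \frac{8}{4 - 8}} = \frac{1}{1271} - \sqrt{135 + \frac{8}{-4}} = \frac{1}{1271} - \sqrt{135 + 8 \left(- \frac{1}{4}\right)} = \frac{1}{1271} - \sqrt{135 - 2} = \frac{1}{1271} - \sqrt{133}$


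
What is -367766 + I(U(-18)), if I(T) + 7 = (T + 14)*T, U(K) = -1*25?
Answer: -367498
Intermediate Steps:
U(K) = -25
I(T) = -7 + T*(14 + T) (I(T) = -7 + (T + 14)*T = -7 + (14 + T)*T = -7 + T*(14 + T))
-367766 + I(U(-18)) = -367766 + (-7 + (-25)² + 14*(-25)) = -367766 + (-7 + 625 - 350) = -367766 + 268 = -367498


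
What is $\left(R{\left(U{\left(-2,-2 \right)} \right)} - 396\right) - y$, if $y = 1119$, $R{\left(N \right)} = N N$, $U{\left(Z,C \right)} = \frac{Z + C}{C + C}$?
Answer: $-1514$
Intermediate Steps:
$U{\left(Z,C \right)} = \frac{C + Z}{2 C}$
$R{\left(N \right)} = N^{2}$
$\left(R{\left(U{\left(-2,-2 \right)} \right)} - 396\right) - y = \left(\left(\frac{-2 - 2}{2 \left(-2\right)}\right)^{2} - 396\right) - 1119 = \left(\left(\frac{1}{2} \left(- \frac{1}{2}\right) \left(-4\right)\right)^{2} - 396\right) - 1119 = \left(1^{2} - 396\right) - 1119 = \left(1 - 396\right) - 1119 = -395 - 1119 = -1514$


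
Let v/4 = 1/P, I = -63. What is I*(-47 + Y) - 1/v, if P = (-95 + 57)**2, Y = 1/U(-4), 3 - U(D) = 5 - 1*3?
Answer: 2537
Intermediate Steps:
U(D) = 1 (U(D) = 3 - (5 - 1*3) = 3 - (5 - 3) = 3 - 1*2 = 3 - 2 = 1)
Y = 1 (Y = 1/1 = 1)
P = 1444 (P = (-38)**2 = 1444)
v = 1/361 (v = 4/1444 = 4*(1/1444) = 1/361 ≈ 0.0027701)
I*(-47 + Y) - 1/v = -63*(-47 + 1) - 1/1/361 = -63*(-46) - 1*361 = 2898 - 361 = 2537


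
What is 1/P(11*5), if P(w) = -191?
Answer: -1/191 ≈ -0.0052356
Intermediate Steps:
1/P(11*5) = 1/(-191) = -1/191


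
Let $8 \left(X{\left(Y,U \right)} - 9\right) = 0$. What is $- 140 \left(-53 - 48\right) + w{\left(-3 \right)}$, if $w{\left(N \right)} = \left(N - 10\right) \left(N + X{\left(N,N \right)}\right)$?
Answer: $14062$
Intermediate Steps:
$X{\left(Y,U \right)} = 9$ ($X{\left(Y,U \right)} = 9 + \frac{1}{8} \cdot 0 = 9 + 0 = 9$)
$w{\left(N \right)} = \left(-10 + N\right) \left(9 + N\right)$ ($w{\left(N \right)} = \left(N - 10\right) \left(N + 9\right) = \left(-10 + N\right) \left(9 + N\right)$)
$- 140 \left(-53 - 48\right) + w{\left(-3 \right)} = - 140 \left(-53 - 48\right) - \left(87 - 9\right) = \left(-140\right) \left(-101\right) + \left(-90 + 9 + 3\right) = 14140 - 78 = 14062$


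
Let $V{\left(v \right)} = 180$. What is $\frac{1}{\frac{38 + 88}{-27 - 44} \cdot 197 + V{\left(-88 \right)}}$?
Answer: $- \frac{71}{12042} \approx -0.005896$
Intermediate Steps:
$\frac{1}{\frac{38 + 88}{-27 - 44} \cdot 197 + V{\left(-88 \right)}} = \frac{1}{\frac{38 + 88}{-27 - 44} \cdot 197 + 180} = \frac{1}{\frac{126}{-71} \cdot 197 + 180} = \frac{1}{126 \left(- \frac{1}{71}\right) 197 + 180} = \frac{1}{\left(- \frac{126}{71}\right) 197 + 180} = \frac{1}{- \frac{24822}{71} + 180} = \frac{1}{- \frac{12042}{71}} = - \frac{71}{12042}$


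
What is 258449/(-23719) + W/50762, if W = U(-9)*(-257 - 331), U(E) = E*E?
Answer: -7124538335/602011939 ≈ -11.835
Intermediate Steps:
U(E) = E²
W = -47628 (W = (-9)²*(-257 - 331) = 81*(-588) = -47628)
258449/(-23719) + W/50762 = 258449/(-23719) - 47628/50762 = 258449*(-1/23719) - 47628*1/50762 = -258449/23719 - 23814/25381 = -7124538335/602011939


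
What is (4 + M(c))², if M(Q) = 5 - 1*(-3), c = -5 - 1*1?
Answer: 144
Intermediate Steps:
c = -6 (c = -5 - 1 = -6)
M(Q) = 8 (M(Q) = 5 + 3 = 8)
(4 + M(c))² = (4 + 8)² = 12² = 144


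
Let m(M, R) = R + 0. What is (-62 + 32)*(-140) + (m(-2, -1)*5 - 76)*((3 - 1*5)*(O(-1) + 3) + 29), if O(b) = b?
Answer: 2175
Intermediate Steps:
m(M, R) = R
(-62 + 32)*(-140) + (m(-2, -1)*5 - 76)*((3 - 1*5)*(O(-1) + 3) + 29) = (-62 + 32)*(-140) + (-1*5 - 76)*((3 - 1*5)*(-1 + 3) + 29) = -30*(-140) + (-5 - 76)*((3 - 5)*2 + 29) = 4200 - 81*(-2*2 + 29) = 4200 - 81*(-4 + 29) = 4200 - 81*25 = 4200 - 2025 = 2175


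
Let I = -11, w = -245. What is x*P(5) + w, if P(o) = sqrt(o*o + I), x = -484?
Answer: -245 - 484*sqrt(14) ≈ -2056.0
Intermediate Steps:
P(o) = sqrt(-11 + o**2) (P(o) = sqrt(o*o - 11) = sqrt(o**2 - 11) = sqrt(-11 + o**2))
x*P(5) + w = -484*sqrt(-11 + 5**2) - 245 = -484*sqrt(-11 + 25) - 245 = -484*sqrt(14) - 245 = -245 - 484*sqrt(14)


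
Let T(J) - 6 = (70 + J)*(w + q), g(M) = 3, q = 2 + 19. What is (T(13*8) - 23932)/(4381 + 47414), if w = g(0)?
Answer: -3950/10359 ≈ -0.38131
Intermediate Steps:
q = 21
w = 3
T(J) = 1686 + 24*J (T(J) = 6 + (70 + J)*(3 + 21) = 6 + (70 + J)*24 = 6 + (1680 + 24*J) = 1686 + 24*J)
(T(13*8) - 23932)/(4381 + 47414) = ((1686 + 24*(13*8)) - 23932)/(4381 + 47414) = ((1686 + 24*104) - 23932)/51795 = ((1686 + 2496) - 23932)*(1/51795) = (4182 - 23932)*(1/51795) = -19750*1/51795 = -3950/10359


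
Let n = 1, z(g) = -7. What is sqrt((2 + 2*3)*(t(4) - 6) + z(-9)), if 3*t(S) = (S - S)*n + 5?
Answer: 5*I*sqrt(15)/3 ≈ 6.455*I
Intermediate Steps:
t(S) = 5/3 (t(S) = ((S - S)*1 + 5)/3 = (0*1 + 5)/3 = (0 + 5)/3 = (1/3)*5 = 5/3)
sqrt((2 + 2*3)*(t(4) - 6) + z(-9)) = sqrt((2 + 2*3)*(5/3 - 6) - 7) = sqrt((2 + 6)*(-13/3) - 7) = sqrt(8*(-13/3) - 7) = sqrt(-104/3 - 7) = sqrt(-125/3) = 5*I*sqrt(15)/3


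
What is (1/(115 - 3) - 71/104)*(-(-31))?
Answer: -30411/1456 ≈ -20.887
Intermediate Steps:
(1/(115 - 3) - 71/104)*(-(-31)) = (1/112 - 71*1/104)*(-1*(-31)) = (1/112 - 71/104)*31 = -981/1456*31 = -30411/1456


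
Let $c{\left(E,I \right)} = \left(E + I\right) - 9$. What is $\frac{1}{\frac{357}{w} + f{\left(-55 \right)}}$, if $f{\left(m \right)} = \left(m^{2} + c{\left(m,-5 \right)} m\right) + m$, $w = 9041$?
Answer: $\frac{9041}{61162722} \approx 0.00014782$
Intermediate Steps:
$c{\left(E,I \right)} = -9 + E + I$
$f{\left(m \right)} = m + m^{2} + m \left(-14 + m\right)$ ($f{\left(m \right)} = \left(m^{2} + \left(-9 + m - 5\right) m\right) + m = \left(m^{2} + \left(-14 + m\right) m\right) + m = \left(m^{2} + m \left(-14 + m\right)\right) + m = m + m^{2} + m \left(-14 + m\right)$)
$\frac{1}{\frac{357}{w} + f{\left(-55 \right)}} = \frac{1}{\frac{357}{9041} - 55 \left(-13 + 2 \left(-55\right)\right)} = \frac{1}{357 \cdot \frac{1}{9041} - 55 \left(-13 - 110\right)} = \frac{1}{\frac{357}{9041} - -6765} = \frac{1}{\frac{357}{9041} + 6765} = \frac{1}{\frac{61162722}{9041}} = \frac{9041}{61162722}$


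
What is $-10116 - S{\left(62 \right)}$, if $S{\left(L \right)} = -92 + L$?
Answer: $-10086$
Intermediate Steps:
$-10116 - S{\left(62 \right)} = -10116 - \left(-92 + 62\right) = -10116 - -30 = -10116 + 30 = -10086$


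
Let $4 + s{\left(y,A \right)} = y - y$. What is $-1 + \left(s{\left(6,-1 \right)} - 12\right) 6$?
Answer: $-97$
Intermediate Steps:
$s{\left(y,A \right)} = -4$ ($s{\left(y,A \right)} = -4 + \left(y - y\right) = -4 + 0 = -4$)
$-1 + \left(s{\left(6,-1 \right)} - 12\right) 6 = -1 + \left(-4 - 12\right) 6 = -1 - 96 = -97$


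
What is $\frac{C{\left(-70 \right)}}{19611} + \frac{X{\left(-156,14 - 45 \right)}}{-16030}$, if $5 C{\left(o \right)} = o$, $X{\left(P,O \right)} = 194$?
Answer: $- \frac{2014477}{157182165} \approx -0.012816$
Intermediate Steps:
$C{\left(o \right)} = \frac{o}{5}$
$\frac{C{\left(-70 \right)}}{19611} + \frac{X{\left(-156,14 - 45 \right)}}{-16030} = \frac{\frac{1}{5} \left(-70\right)}{19611} + \frac{194}{-16030} = \left(-14\right) \frac{1}{19611} + 194 \left(- \frac{1}{16030}\right) = - \frac{14}{19611} - \frac{97}{8015} = - \frac{2014477}{157182165}$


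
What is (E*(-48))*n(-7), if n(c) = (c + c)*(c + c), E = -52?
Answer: 489216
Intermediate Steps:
n(c) = 4*c² (n(c) = (2*c)*(2*c) = 4*c²)
(E*(-48))*n(-7) = (-52*(-48))*(4*(-7)²) = 2496*(4*49) = 2496*196 = 489216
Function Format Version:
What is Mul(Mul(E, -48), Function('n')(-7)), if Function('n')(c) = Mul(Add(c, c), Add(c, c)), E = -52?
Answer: 489216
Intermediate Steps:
Function('n')(c) = Mul(4, Pow(c, 2)) (Function('n')(c) = Mul(Mul(2, c), Mul(2, c)) = Mul(4, Pow(c, 2)))
Mul(Mul(E, -48), Function('n')(-7)) = Mul(Mul(-52, -48), Mul(4, Pow(-7, 2))) = Mul(2496, Mul(4, 49)) = Mul(2496, 196) = 489216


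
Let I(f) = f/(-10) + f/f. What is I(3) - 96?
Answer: -953/10 ≈ -95.300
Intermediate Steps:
I(f) = 1 - f/10 (I(f) = f*(-⅒) + 1 = -f/10 + 1 = 1 - f/10)
I(3) - 96 = (1 - ⅒*3) - 96 = (1 - 3/10) - 96 = 7/10 - 96 = -953/10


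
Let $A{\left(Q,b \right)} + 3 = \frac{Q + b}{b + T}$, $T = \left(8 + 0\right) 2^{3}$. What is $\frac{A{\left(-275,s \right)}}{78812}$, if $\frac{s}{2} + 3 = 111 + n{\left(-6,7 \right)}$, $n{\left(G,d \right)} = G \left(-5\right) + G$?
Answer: $- \frac{995}{25850336} \approx -3.8491 \cdot 10^{-5}$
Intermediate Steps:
$n{\left(G,d \right)} = - 4 G$ ($n{\left(G,d \right)} = - 5 G + G = - 4 G$)
$T = 64$ ($T = 8 \cdot 8 = 64$)
$s = 264$ ($s = -6 + 2 \left(111 - -24\right) = -6 + 2 \left(111 + 24\right) = -6 + 2 \cdot 135 = -6 + 270 = 264$)
$A{\left(Q,b \right)} = -3 + \frac{Q + b}{64 + b}$ ($A{\left(Q,b \right)} = -3 + \frac{Q + b}{b + 64} = -3 + \frac{Q + b}{64 + b}$)
$\frac{A{\left(-275,s \right)}}{78812} = \frac{\frac{1}{64 + 264} \left(-192 - 275 - 528\right)}{78812} = \frac{-192 - 275 - 528}{328} \cdot \frac{1}{78812} = \frac{1}{328} \left(-995\right) \frac{1}{78812} = \left(- \frac{995}{328}\right) \frac{1}{78812} = - \frac{995}{25850336}$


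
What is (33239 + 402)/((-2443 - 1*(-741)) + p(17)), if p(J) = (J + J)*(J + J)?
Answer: -33641/546 ≈ -61.614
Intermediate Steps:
p(J) = 4*J² (p(J) = (2*J)*(2*J) = 4*J²)
(33239 + 402)/((-2443 - 1*(-741)) + p(17)) = (33239 + 402)/((-2443 - 1*(-741)) + 4*17²) = 33641/((-2443 + 741) + 4*289) = 33641/(-1702 + 1156) = 33641/(-546) = 33641*(-1/546) = -33641/546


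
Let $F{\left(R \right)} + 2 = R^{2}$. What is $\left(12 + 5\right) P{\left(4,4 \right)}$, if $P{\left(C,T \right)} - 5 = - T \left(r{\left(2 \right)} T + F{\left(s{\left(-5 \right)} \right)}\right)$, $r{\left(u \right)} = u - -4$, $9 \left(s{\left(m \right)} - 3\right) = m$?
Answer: $- \frac{147203}{81} \approx -1817.3$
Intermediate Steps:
$s{\left(m \right)} = 3 + \frac{m}{9}$
$r{\left(u \right)} = 4 + u$ ($r{\left(u \right)} = u + 4 = 4 + u$)
$F{\left(R \right)} = -2 + R^{2}$
$P{\left(C,T \right)} = 5 - T \left(\frac{322}{81} + 6 T\right)$ ($P{\left(C,T \right)} = 5 + - T \left(\left(4 + 2\right) T - \left(2 - \left(3 + \frac{1}{9} \left(-5\right)\right)^{2}\right)\right) = 5 + - T \left(6 T - \left(2 - \left(3 - \frac{5}{9}\right)^{2}\right)\right) = 5 + - T \left(6 T - \left(2 - \left(\frac{22}{9}\right)^{2}\right)\right) = 5 + - T \left(6 T + \left(-2 + \frac{484}{81}\right)\right) = 5 + - T \left(6 T + \frac{322}{81}\right) = 5 + - T \left(\frac{322}{81} + 6 T\right) = 5 - T \left(\frac{322}{81} + 6 T\right)$)
$\left(12 + 5\right) P{\left(4,4 \right)} = \left(12 + 5\right) \left(5 - 6 \cdot 4^{2} - \frac{1288}{81}\right) = 17 \left(5 - 96 - \frac{1288}{81}\right) = 17 \left(- \frac{8659}{81}\right) = - \frac{147203}{81}$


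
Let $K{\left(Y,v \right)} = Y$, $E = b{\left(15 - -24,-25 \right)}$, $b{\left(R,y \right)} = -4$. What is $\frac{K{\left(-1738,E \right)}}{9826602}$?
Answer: $- \frac{869}{4913301} \approx -0.00017687$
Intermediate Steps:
$E = -4$
$\frac{K{\left(-1738,E \right)}}{9826602} = - \frac{1738}{9826602} = \left(-1738\right) \frac{1}{9826602} = - \frac{869}{4913301}$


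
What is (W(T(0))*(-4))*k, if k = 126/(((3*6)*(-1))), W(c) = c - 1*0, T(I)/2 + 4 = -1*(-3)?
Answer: -56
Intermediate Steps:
T(I) = -2 (T(I) = -8 + 2*(-1*(-3)) = -8 + 2*3 = -8 + 6 = -2)
W(c) = c (W(c) = c + 0 = c)
k = -7 (k = 126/((18*(-1))) = 126/(-18) = 126*(-1/18) = -7)
(W(T(0))*(-4))*k = -2*(-4)*(-7) = 8*(-7) = -56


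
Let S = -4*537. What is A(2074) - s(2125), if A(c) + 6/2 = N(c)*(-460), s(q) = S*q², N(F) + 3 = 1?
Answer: 9699563417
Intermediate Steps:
N(F) = -2 (N(F) = -3 + 1 = -2)
S = -2148
s(q) = -2148*q²
A(c) = 917 (A(c) = -3 - 2*(-460) = -3 + 920 = 917)
A(2074) - s(2125) = 917 - (-2148)*2125² = 917 - (-2148)*4515625 = 917 - 1*(-9699562500) = 917 + 9699562500 = 9699563417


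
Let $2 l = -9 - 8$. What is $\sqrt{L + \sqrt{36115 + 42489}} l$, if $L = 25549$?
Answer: $- \frac{17 \sqrt{25549 + 2 \sqrt{19651}}}{2} \approx -1366.1$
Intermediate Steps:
$l = - \frac{17}{2}$ ($l = \frac{-9 - 8}{2} = \frac{1}{2} \left(-17\right) = - \frac{17}{2} \approx -8.5$)
$\sqrt{L + \sqrt{36115 + 42489}} l = \sqrt{25549 + \sqrt{36115 + 42489}} \left(- \frac{17}{2}\right) = \sqrt{25549 + \sqrt{78604}} \left(- \frac{17}{2}\right) = \sqrt{25549 + 2 \sqrt{19651}} \left(- \frac{17}{2}\right) = - \frac{17 \sqrt{25549 + 2 \sqrt{19651}}}{2}$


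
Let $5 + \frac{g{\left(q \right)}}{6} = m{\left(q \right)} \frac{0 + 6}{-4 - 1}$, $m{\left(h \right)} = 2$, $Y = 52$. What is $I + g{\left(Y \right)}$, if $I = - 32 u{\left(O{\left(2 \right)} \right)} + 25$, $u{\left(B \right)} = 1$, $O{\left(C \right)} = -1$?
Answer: $- \frac{257}{5} \approx -51.4$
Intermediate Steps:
$I = -7$ ($I = \left(-32\right) 1 + 25 = -32 + 25 = -7$)
$g{\left(q \right)} = - \frac{222}{5}$ ($g{\left(q \right)} = -30 + 6 \cdot 2 \frac{0 + 6}{-4 - 1} = -30 + 6 \cdot 2 \frac{6}{-5} = -30 + 6 \cdot 2 \cdot 6 \left(- \frac{1}{5}\right) = -30 + 6 \cdot 2 \left(- \frac{6}{5}\right) = -30 + 6 \left(- \frac{12}{5}\right) = -30 - \frac{72}{5} = - \frac{222}{5}$)
$I + g{\left(Y \right)} = -7 - \frac{222}{5} = - \frac{257}{5}$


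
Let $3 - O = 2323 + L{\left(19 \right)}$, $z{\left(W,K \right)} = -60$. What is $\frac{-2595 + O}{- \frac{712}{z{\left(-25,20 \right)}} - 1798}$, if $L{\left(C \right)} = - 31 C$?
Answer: $\frac{32445}{13396} \approx 2.422$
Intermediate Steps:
$O = -1731$ ($O = 3 - \left(2323 - 589\right) = 3 - 1734 = -1731$)
$\frac{-2595 + O}{- \frac{712}{z{\left(-25,20 \right)}} - 1798} = \frac{-2595 - 1731}{- \frac{712}{-60} - 1798} = - \frac{4326}{\left(-712\right) \left(- \frac{1}{60}\right) - 1798} = - \frac{4326}{\frac{178}{15} - 1798} = - \frac{4326}{- \frac{26792}{15}} = \left(-4326\right) \left(- \frac{15}{26792}\right) = \frac{32445}{13396}$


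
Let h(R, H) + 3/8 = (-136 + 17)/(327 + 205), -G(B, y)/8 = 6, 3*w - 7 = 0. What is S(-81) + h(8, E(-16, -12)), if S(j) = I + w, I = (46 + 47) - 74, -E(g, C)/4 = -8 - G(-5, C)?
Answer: 9455/456 ≈ 20.735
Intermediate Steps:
w = 7/3 (w = 7/3 + (⅓)*0 = 7/3 + 0 = 7/3 ≈ 2.3333)
G(B, y) = -48 (G(B, y) = -8*6 = -48)
E(g, C) = -160 (E(g, C) = -4*(-8 - 1*(-48)) = -4*(-8 + 48) = -4*40 = -160)
I = 19 (I = 93 - 74 = 19)
h(R, H) = -91/152 (h(R, H) = -3/8 + (-136 + 17)/(327 + 205) = -3/8 - 119/532 = -3/8 - 119*1/532 = -3/8 - 17/76 = -91/152)
S(j) = 64/3 (S(j) = 19 + 7/3 = 64/3)
S(-81) + h(8, E(-16, -12)) = 64/3 - 91/152 = 9455/456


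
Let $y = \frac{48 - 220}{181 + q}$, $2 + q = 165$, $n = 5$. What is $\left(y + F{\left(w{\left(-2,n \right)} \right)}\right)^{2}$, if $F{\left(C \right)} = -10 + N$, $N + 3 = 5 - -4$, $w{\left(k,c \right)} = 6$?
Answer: $\frac{81}{4} \approx 20.25$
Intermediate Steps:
$N = 6$ ($N = -3 + \left(5 - -4\right) = -3 + \left(5 + 4\right) = -3 + 9 = 6$)
$F{\left(C \right)} = -4$ ($F{\left(C \right)} = -10 + 6 = -4$)
$q = 163$ ($q = -2 + 165 = 163$)
$y = - \frac{1}{2}$ ($y = \frac{48 - 220}{181 + 163} = - \frac{172}{344} = \left(-172\right) \frac{1}{344} = - \frac{1}{2} \approx -0.5$)
$\left(y + F{\left(w{\left(-2,n \right)} \right)}\right)^{2} = \left(- \frac{1}{2} - 4\right)^{2} = \left(- \frac{9}{2}\right)^{2} = \frac{81}{4}$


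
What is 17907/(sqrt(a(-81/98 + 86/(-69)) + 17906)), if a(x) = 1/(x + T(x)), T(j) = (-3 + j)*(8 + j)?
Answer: 17907*sqrt(38672632058911565551382)/26314842701602 ≈ 133.82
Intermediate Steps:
a(x) = 1/(-24 + x**2 + 6*x) (a(x) = 1/(x + (-24 + x**2 + 5*x)) = 1/(-24 + x**2 + 6*x))
17907/(sqrt(a(-81/98 + 86/(-69)) + 17906)) = 17907/(sqrt(1/(-24 + (-81/98 + 86/(-69))**2 + 6*(-81/98 + 86/(-69))) + 17906)) = 17907/(sqrt(1/(-24 + (-81*1/98 + 86*(-1/69))**2 + 6*(-81*1/98 + 86*(-1/69))) + 17906)) = 17907/(sqrt(1/(-24 + (-81/98 - 86/69)**2 + 6*(-81/98 - 86/69)) + 17906)) = 17907/(sqrt(1/(-24 + (-14017/6762)**2 + 6*(-14017/6762)) + 17906)) = 17907/(sqrt(1/(-24 + 196476289/45724644 - 14017/1127) + 17906)) = 17907/(sqrt(1/(-1469612891/45724644) + 17906)) = 17907/(sqrt(-45724644/1469612891 + 17906)) = 17907/(sqrt(26314842701602/1469612891)) = 17907/((sqrt(38672632058911565551382)/1469612891)) = 17907*(sqrt(38672632058911565551382)/26314842701602) = 17907*sqrt(38672632058911565551382)/26314842701602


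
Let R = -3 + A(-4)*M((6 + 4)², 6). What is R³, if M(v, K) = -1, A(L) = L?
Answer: 1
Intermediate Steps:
R = 1 (R = -3 - 4*(-1) = -3 + 4 = 1)
R³ = 1³ = 1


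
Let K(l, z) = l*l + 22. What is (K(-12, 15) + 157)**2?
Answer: 104329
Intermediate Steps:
K(l, z) = 22 + l**2 (K(l, z) = l**2 + 22 = 22 + l**2)
(K(-12, 15) + 157)**2 = ((22 + (-12)**2) + 157)**2 = ((22 + 144) + 157)**2 = (166 + 157)**2 = 323**2 = 104329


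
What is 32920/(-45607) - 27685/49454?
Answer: -2890655475/2255448578 ≈ -1.2816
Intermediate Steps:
32920/(-45607) - 27685/49454 = 32920*(-1/45607) - 27685*1/49454 = -32920/45607 - 27685/49454 = -2890655475/2255448578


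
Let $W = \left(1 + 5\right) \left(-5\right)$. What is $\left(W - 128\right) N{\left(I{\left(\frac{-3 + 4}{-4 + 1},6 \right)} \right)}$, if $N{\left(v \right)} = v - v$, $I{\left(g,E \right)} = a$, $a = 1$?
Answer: $0$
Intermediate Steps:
$I{\left(g,E \right)} = 1$
$W = -30$ ($W = 6 \left(-5\right) = -30$)
$N{\left(v \right)} = 0$
$\left(W - 128\right) N{\left(I{\left(\frac{-3 + 4}{-4 + 1},6 \right)} \right)} = \left(-30 - 128\right) 0 = \left(-158\right) 0 = 0$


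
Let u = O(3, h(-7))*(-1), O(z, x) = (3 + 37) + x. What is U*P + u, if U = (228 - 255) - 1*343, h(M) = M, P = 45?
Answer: -16683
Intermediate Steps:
O(z, x) = 40 + x
u = -33 (u = (40 - 7)*(-1) = 33*(-1) = -33)
U = -370 (U = -27 - 343 = -370)
U*P + u = -370*45 - 33 = -16650 - 33 = -16683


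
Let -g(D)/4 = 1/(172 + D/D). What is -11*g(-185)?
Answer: 44/173 ≈ 0.25434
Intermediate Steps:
g(D) = -4/173 (g(D) = -4/(172 + D/D) = -4/(172 + 1) = -4/173)
-11*g(-185) = -11*(-4/173) = 44/173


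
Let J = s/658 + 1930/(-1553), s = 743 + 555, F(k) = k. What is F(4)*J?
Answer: 1491708/510937 ≈ 2.9196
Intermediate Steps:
s = 1298
J = 372927/510937 (J = 1298/658 + 1930/(-1553) = 1298*(1/658) + 1930*(-1/1553) = 649/329 - 1930/1553 = 372927/510937 ≈ 0.72989)
F(4)*J = 4*(372927/510937) = 1491708/510937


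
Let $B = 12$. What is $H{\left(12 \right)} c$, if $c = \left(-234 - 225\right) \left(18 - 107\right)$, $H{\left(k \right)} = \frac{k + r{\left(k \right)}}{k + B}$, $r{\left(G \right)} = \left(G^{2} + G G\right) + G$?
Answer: $531063$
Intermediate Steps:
$r{\left(G \right)} = G + 2 G^{2}$ ($r{\left(G \right)} = \left(G^{2} + G^{2}\right) + G = 2 G^{2} + G = G + 2 G^{2}$)
$H{\left(k \right)} = \frac{k + k \left(1 + 2 k\right)}{12 + k}$ ($H{\left(k \right)} = \frac{k + k \left(1 + 2 k\right)}{k + 12} = \frac{k + k \left(1 + 2 k\right)}{12 + k}$)
$c = 40851$ ($c = \left(-459\right) \left(-89\right) = 40851$)
$H{\left(12 \right)} c = 2 \cdot 12 \frac{1}{12 + 12} \left(1 + 12\right) 40851 = 2 \cdot 12 \cdot \frac{1}{24} \cdot 13 \cdot 40851 = 13 \cdot 40851 = 531063$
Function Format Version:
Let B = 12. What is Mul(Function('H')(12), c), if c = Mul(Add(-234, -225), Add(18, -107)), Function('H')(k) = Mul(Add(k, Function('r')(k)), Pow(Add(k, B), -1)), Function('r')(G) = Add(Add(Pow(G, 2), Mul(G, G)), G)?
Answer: 531063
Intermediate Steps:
Function('r')(G) = Add(G, Mul(2, Pow(G, 2))) (Function('r')(G) = Add(Add(Pow(G, 2), Pow(G, 2)), G) = Add(Mul(2, Pow(G, 2)), G) = Add(G, Mul(2, Pow(G, 2))))
Function('H')(k) = Mul(Pow(Add(12, k), -1), Add(k, Mul(k, Add(1, Mul(2, k))))) (Function('H')(k) = Mul(Add(k, Mul(k, Add(1, Mul(2, k)))), Pow(Add(k, 12), -1)) = Mul(Add(k, Mul(k, Add(1, Mul(2, k)))), Pow(Add(12, k), -1)) = Mul(Pow(Add(12, k), -1), Add(k, Mul(k, Add(1, Mul(2, k))))))
c = 40851 (c = Mul(-459, -89) = 40851)
Mul(Function('H')(12), c) = Mul(Mul(2, 12, Pow(Add(12, 12), -1), Add(1, 12)), 40851) = Mul(Mul(2, 12, Pow(24, -1), 13), 40851) = Mul(Mul(2, 12, Rational(1, 24), 13), 40851) = Mul(13, 40851) = 531063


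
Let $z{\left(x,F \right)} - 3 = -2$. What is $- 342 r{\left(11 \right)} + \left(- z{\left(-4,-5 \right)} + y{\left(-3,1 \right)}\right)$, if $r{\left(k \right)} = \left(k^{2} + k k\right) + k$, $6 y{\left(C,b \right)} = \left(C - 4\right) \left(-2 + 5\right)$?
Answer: $- \frac{173061}{2} \approx -86531.0$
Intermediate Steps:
$y{\left(C,b \right)} = -2 + \frac{C}{2}$ ($y{\left(C,b \right)} = \frac{\left(C - 4\right) \left(-2 + 5\right)}{6} = \frac{\left(-4 + C\right) 3}{6} = \frac{-12 + 3 C}{6} = -2 + \frac{C}{2}$)
$z{\left(x,F \right)} = 1$ ($z{\left(x,F \right)} = 3 - 2 = 1$)
$r{\left(k \right)} = k + 2 k^{2}$ ($r{\left(k \right)} = \left(k^{2} + k^{2}\right) + k = 2 k^{2} + k = k + 2 k^{2}$)
$- 342 r{\left(11 \right)} + \left(- z{\left(-4,-5 \right)} + y{\left(-3,1 \right)}\right) = - 342 \cdot 11 \left(1 + 2 \cdot 11\right) + \left(\left(-1\right) 1 + \left(-2 + \frac{1}{2} \left(-3\right)\right)\right) = - 342 \cdot 11 \left(1 + 22\right) - \frac{9}{2} = - 342 \cdot 11 \cdot 23 - \frac{9}{2} = \left(-342\right) 253 - \frac{9}{2} = -86526 - \frac{9}{2} = - \frac{173061}{2}$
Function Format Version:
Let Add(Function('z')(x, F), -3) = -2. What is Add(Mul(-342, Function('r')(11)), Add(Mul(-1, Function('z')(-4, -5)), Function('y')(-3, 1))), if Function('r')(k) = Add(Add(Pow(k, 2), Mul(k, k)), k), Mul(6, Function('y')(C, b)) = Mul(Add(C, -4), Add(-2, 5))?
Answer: Rational(-173061, 2) ≈ -86531.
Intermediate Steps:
Function('y')(C, b) = Add(-2, Mul(Rational(1, 2), C)) (Function('y')(C, b) = Mul(Rational(1, 6), Mul(Add(C, -4), Add(-2, 5))) = Mul(Rational(1, 6), Mul(Add(-4, C), 3)) = Mul(Rational(1, 6), Add(-12, Mul(3, C))) = Add(-2, Mul(Rational(1, 2), C)))
Function('z')(x, F) = 1 (Function('z')(x, F) = Add(3, -2) = 1)
Function('r')(k) = Add(k, Mul(2, Pow(k, 2))) (Function('r')(k) = Add(Add(Pow(k, 2), Pow(k, 2)), k) = Add(Mul(2, Pow(k, 2)), k) = Add(k, Mul(2, Pow(k, 2))))
Add(Mul(-342, Function('r')(11)), Add(Mul(-1, Function('z')(-4, -5)), Function('y')(-3, 1))) = Add(Mul(-342, Mul(11, Add(1, Mul(2, 11)))), Add(Mul(-1, 1), Add(-2, Mul(Rational(1, 2), -3)))) = Add(Mul(-342, Mul(11, Add(1, 22))), Add(-1, Add(-2, Rational(-3, 2)))) = Add(Mul(-342, Mul(11, 23)), Add(-1, Rational(-7, 2))) = Add(Mul(-342, 253), Rational(-9, 2)) = Add(-86526, Rational(-9, 2)) = Rational(-173061, 2)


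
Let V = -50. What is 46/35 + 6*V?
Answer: -10454/35 ≈ -298.69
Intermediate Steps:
46/35 + 6*V = 46/35 + 6*(-50) = 46*(1/35) - 300 = 46/35 - 300 = -10454/35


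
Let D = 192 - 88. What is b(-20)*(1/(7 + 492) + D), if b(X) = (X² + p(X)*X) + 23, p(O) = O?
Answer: 42711231/499 ≈ 85594.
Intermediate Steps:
D = 104
b(X) = 23 + 2*X² (b(X) = (X² + X*X) + 23 = (X² + X²) + 23 = 2*X² + 23 = 23 + 2*X²)
b(-20)*(1/(7 + 492) + D) = (23 + 2*(-20)²)*(1/(7 + 492) + 104) = (23 + 2*400)*(1/499 + 104) = (23 + 800)*(1/499 + 104) = 823*(51897/499) = 42711231/499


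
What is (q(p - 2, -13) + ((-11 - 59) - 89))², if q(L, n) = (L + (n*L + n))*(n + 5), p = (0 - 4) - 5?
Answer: 1234321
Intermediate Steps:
p = -9 (p = -4 - 5 = -9)
q(L, n) = (5 + n)*(L + n + L*n) (q(L, n) = (L + (L*n + n))*(5 + n) = (L + (n + L*n))*(5 + n) = (L + n + L*n)*(5 + n) = (5 + n)*(L + n + L*n))
(q(p - 2, -13) + ((-11 - 59) - 89))² = (((-13)² + 5*(-9 - 2) + 5*(-13) + (-9 - 2)*(-13)² + 6*(-9 - 2)*(-13)) + ((-11 - 59) - 89))² = ((169 + 5*(-11) - 65 - 11*169 + 6*(-11)*(-13)) + (-70 - 89))² = ((169 - 55 - 65 - 1859 + 858) - 159)² = (-952 - 159)² = (-1111)² = 1234321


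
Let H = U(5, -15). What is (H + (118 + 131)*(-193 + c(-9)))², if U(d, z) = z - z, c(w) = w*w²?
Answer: 52706058084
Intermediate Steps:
c(w) = w³
U(d, z) = 0
H = 0
(H + (118 + 131)*(-193 + c(-9)))² = (0 + (118 + 131)*(-193 + (-9)³))² = (0 + 249*(-193 - 729))² = (0 + 249*(-922))² = (0 - 229578)² = (-229578)² = 52706058084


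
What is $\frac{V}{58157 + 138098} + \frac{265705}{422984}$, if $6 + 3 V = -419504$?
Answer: $- \frac{4201642703}{49807634952} \approx -0.084357$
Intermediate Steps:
$V = - \frac{419510}{3}$ ($V = -2 + \frac{1}{3} \left(-419504\right) = -2 - \frac{419504}{3} = - \frac{419510}{3} \approx -1.3984 \cdot 10^{5}$)
$\frac{V}{58157 + 138098} + \frac{265705}{422984} = - \frac{419510}{3 \left(58157 + 138098\right)} + \frac{265705}{422984} = - \frac{419510}{3 \cdot 196255} + 265705 \cdot \frac{1}{422984} = \left(- \frac{419510}{3}\right) \frac{1}{196255} + \frac{265705}{422984} = - \frac{83902}{117753} + \frac{265705}{422984} = - \frac{4201642703}{49807634952}$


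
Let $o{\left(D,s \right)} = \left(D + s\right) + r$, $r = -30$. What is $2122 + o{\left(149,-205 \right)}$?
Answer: $2036$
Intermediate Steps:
$o{\left(D,s \right)} = -30 + D + s$ ($o{\left(D,s \right)} = \left(D + s\right) - 30 = -30 + D + s$)
$2122 + o{\left(149,-205 \right)} = 2122 - 86 = 2036$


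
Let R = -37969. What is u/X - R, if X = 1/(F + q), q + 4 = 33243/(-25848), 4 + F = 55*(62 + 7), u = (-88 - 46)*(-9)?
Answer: 6610683395/1436 ≈ 4.6035e+6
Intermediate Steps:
u = 1206 (u = -134*(-9) = 1206)
F = 3791 (F = -4 + 55*(62 + 7) = -4 + 55*69 = -4 + 3795 = 3791)
q = -45545/8616 (q = -4 + 33243/(-25848) = -4 + 33243*(-1/25848) = -4 - 11081/8616 = -45545/8616 ≈ -5.2861)
X = 8616/32617711 (X = 1/(3791 - 45545/8616) = 1/(32617711/8616) = 8616/32617711 ≈ 0.00026415)
u/X - R = 1206/(8616/32617711) - 1*(-37969) = 1206*(32617711/8616) + 37969 = 6556159911/1436 + 37969 = 6610683395/1436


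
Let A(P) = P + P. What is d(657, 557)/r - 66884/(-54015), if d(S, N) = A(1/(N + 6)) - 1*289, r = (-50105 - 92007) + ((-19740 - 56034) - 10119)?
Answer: 1718894913007/1386746702445 ≈ 1.2395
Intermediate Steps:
r = -228005 (r = -142112 + (-75774 - 10119) = -142112 - 85893 = -228005)
A(P) = 2*P
d(S, N) = -289 + 2/(6 + N) (d(S, N) = 2/(N + 6) - 1*289 = 2/(6 + N) - 289 = -289 + 2/(6 + N))
d(657, 557)/r - 66884/(-54015) = ((-1732 - 289*557)/(6 + 557))/(-228005) - 66884/(-54015) = ((-1732 - 160973)/563)*(-1/228005) - 66884*(-1/54015) = ((1/563)*(-162705))*(-1/228005) + 66884/54015 = -162705/563*(-1/228005) + 66884/54015 = 32541/25673363 + 66884/54015 = 1718894913007/1386746702445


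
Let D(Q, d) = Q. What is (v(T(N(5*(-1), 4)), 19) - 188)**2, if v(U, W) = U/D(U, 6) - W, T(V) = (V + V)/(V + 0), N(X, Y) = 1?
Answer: 42436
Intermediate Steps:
T(V) = 2 (T(V) = (2*V)/V = 2)
v(U, W) = 1 - W (v(U, W) = U/U - W = 1 - W)
(v(T(N(5*(-1), 4)), 19) - 188)**2 = ((1 - 1*19) - 188)**2 = ((1 - 19) - 188)**2 = (-18 - 188)**2 = (-206)**2 = 42436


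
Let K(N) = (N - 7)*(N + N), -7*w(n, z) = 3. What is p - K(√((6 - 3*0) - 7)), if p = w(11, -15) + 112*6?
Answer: 4715/7 + 14*I ≈ 673.57 + 14.0*I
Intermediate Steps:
w(n, z) = -3/7 (w(n, z) = -⅐*3 = -3/7)
p = 4701/7 (p = -3/7 + 112*6 = -3/7 + 672 = 4701/7 ≈ 671.57)
K(N) = 2*N*(-7 + N) (K(N) = (-7 + N)*(2*N) = 2*N*(-7 + N))
p - K(√((6 - 3*0) - 7)) = 4701/7 - 2*√((6 - 3*0) - 7)*(-7 + √((6 - 3*0) - 7)) = 4701/7 - 2*√((6 + 0) - 7)*(-7 + √((6 + 0) - 7)) = 4701/7 - 2*√(6 - 7)*(-7 + √(6 - 7)) = 4701/7 - 2*√(-1)*(-7 + √(-1)) = 4701/7 - 2*I*(-7 + I)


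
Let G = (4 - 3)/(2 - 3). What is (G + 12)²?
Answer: 121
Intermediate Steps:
G = -1 (G = 1/(-1) = 1*(-1) = -1)
(G + 12)² = (-1 + 12)² = 11² = 121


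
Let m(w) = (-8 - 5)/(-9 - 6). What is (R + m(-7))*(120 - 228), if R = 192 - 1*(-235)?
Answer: -231048/5 ≈ -46210.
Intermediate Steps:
m(w) = 13/15 (m(w) = -13/(-15) = -13*(-1/15) = 13/15)
R = 427 (R = 192 + 235 = 427)
(R + m(-7))*(120 - 228) = (427 + 13/15)*(120 - 228) = (6418/15)*(-108) = -231048/5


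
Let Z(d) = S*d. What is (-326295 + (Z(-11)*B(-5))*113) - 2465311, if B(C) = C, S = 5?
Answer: -2760531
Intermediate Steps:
Z(d) = 5*d
(-326295 + (Z(-11)*B(-5))*113) - 2465311 = (-326295 + ((5*(-11))*(-5))*113) - 2465311 = (-326295 - 55*(-5)*113) - 2465311 = (-326295 + 275*113) - 2465311 = (-326295 + 31075) - 2465311 = -295220 - 2465311 = -2760531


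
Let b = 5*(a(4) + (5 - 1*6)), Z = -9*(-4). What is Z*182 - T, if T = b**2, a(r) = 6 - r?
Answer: 6527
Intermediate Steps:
Z = 36
b = 5 (b = 5*((6 - 1*4) + (5 - 1*6)) = 5*((6 - 4) + (5 - 6)) = 5*(2 - 1) = 5*1 = 5)
T = 25 (T = 5**2 = 25)
Z*182 - T = 36*182 - 1*25 = 6552 - 25 = 6527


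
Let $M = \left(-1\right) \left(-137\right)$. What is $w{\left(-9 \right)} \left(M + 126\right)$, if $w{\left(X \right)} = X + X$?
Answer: $-4734$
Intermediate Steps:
$w{\left(X \right)} = 2 X$
$M = 137$
$w{\left(-9 \right)} \left(M + 126\right) = 2 \left(-9\right) \left(137 + 126\right) = \left(-18\right) 263 = -4734$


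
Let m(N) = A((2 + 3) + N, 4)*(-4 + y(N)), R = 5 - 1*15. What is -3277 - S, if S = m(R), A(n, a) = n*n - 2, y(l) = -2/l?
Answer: -15948/5 ≈ -3189.6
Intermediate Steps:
R = -10 (R = 5 - 15 = -10)
A(n, a) = -2 + n**2 (A(n, a) = n**2 - 2 = -2 + n**2)
m(N) = (-4 - 2/N)*(-2 + (5 + N)**2) (m(N) = (-2 + ((2 + 3) + N)**2)*(-4 - 2/N) = (-2 + (5 + N)**2)*(-4 - 2/N) = (-4 - 2/N)*(-2 + (5 + N)**2))
S = -437/5 (S = -2*(1 + 2*(-10))*(-2 + (5 - 10)**2)/(-10) = -2*(-1/10)*(1 - 20)*(-2 + (-5)**2) = -2*(-1/10)*(-19)*(-2 + 25) = -2*(-1/10)*(-19)*23 = -437/5 ≈ -87.400)
-3277 - S = -3277 - 1*(-437/5) = -3277 + 437/5 = -15948/5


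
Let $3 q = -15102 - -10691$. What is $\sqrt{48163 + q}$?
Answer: $\frac{\sqrt{420234}}{3} \approx 216.08$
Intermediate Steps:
$q = - \frac{4411}{3}$ ($q = \frac{-15102 - -10691}{3} = \frac{-15102 + 10691}{3} = \frac{1}{3} \left(-4411\right) = - \frac{4411}{3} \approx -1470.3$)
$\sqrt{48163 + q} = \sqrt{48163 - \frac{4411}{3}} = \sqrt{\frac{140078}{3}} = \frac{\sqrt{420234}}{3}$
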